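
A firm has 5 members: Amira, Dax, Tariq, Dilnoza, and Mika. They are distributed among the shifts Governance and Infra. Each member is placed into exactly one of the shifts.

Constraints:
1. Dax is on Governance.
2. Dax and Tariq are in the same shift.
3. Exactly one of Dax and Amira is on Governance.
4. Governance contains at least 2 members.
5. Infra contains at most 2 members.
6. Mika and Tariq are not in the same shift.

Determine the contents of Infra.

Infra = {Amira, Mika}

From (1): Dax ∈ Governance.
(2): Tariq matches Dax: Tariq ∈ Governance.
(3) (exactly one): Amira ∉ Governance.
(6): Mika ∉ Governance.
Only one shift left: Amira ∈ Infra.
Only one shift left: Mika ∈ Infra.
(5): Infra already has 2, so the rest are out.
Only one shift left: Dilnoza ∈ Governance.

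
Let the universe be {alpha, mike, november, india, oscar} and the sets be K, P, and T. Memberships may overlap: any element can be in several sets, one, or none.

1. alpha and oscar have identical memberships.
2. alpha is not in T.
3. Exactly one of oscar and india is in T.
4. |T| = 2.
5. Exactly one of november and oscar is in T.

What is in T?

T = {india, november}

From (2): alpha ∉ T.
(1): oscar matches alpha: oscar ∉ T.
(3) (exactly one): india ∈ T.
(5) (exactly one): november ∈ T.
(4): T already has 2, so the rest are out.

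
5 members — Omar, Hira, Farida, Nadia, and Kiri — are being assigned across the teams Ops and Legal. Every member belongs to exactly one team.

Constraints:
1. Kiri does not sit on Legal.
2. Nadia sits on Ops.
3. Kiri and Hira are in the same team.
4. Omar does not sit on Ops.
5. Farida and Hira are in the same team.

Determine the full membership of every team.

Ops = {Farida, Hira, Kiri, Nadia}; Legal = {Omar}

From (1): Kiri ∉ Legal.
From (2): Nadia ∈ Ops.
From (4): Omar ∉ Ops.
(3): Hira matches Kiri: Hira ∉ Legal.
(5): Farida matches Hira: Farida ∉ Legal.
Only one team left: Omar ∈ Legal.
Only one team left: Hira ∈ Ops.
Only one team left: Farida ∈ Ops.
Only one team left: Kiri ∈ Ops.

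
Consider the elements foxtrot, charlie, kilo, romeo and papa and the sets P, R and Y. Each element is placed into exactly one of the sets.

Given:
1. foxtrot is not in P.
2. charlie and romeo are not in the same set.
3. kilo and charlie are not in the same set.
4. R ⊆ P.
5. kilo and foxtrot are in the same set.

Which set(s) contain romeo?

romeo: Y

From (1): foxtrot ∉ P.
(4) contrapositive: foxtrot ∉ R.
(5): kilo matches foxtrot: kilo ∉ P.
(5): kilo matches foxtrot: kilo ∉ R.
Only one set left: foxtrot ∈ Y.
Only one set left: kilo ∈ Y.
(3): charlie ∉ Y.
Suppose romeo ∈ P: no assignment then satisfies all the clues, so romeo ∉ P.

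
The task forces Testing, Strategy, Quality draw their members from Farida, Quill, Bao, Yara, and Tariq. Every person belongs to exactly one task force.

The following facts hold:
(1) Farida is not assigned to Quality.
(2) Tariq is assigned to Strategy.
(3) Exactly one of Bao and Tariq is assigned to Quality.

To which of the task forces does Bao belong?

From (1): Farida ∉ Quality.
From (2): Tariq ∈ Strategy.
(3) (exactly one): Bao ∈ Quality.

Bao: Quality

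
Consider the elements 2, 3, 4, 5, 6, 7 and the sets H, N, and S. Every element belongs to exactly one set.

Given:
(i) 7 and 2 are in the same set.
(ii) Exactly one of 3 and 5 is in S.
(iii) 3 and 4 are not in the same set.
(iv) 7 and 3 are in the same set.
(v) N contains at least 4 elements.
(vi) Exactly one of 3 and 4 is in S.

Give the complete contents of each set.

H = {}; N = {2, 3, 6, 7}; S = {4, 5}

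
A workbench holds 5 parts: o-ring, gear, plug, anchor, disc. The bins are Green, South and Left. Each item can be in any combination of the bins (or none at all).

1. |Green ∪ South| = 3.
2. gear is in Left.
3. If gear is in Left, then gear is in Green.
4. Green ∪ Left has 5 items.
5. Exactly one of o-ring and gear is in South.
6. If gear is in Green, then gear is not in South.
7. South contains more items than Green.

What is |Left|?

5

From (2): gear ∈ Left.
(3): gear ∈ Green.
(6): gear ∉ South.
(5) (exactly one): o-ring ∈ South.
Suppose o-ring ∈ Green: no assignment then satisfies all the clues, so o-ring ∉ Green.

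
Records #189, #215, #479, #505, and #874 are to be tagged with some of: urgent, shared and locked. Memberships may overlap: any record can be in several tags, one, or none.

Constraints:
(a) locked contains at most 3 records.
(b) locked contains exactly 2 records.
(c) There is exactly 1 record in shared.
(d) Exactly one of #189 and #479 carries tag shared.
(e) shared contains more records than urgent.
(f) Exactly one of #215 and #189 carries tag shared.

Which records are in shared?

shared = {#189}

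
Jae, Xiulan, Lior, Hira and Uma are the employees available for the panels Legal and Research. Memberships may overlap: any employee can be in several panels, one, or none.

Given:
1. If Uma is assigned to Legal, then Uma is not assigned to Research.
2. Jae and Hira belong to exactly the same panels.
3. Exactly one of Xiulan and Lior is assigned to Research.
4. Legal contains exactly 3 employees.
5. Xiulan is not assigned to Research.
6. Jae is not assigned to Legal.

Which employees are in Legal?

Legal = {Lior, Uma, Xiulan}

From (5): Xiulan ∉ Research.
From (6): Jae ∉ Legal.
(2): Hira matches Jae: Hira ∉ Legal.
(3) (exactly one): Lior ∈ Research.
(4): only 3 candidates remain for Legal, so all are in.
(1): Uma ∉ Research.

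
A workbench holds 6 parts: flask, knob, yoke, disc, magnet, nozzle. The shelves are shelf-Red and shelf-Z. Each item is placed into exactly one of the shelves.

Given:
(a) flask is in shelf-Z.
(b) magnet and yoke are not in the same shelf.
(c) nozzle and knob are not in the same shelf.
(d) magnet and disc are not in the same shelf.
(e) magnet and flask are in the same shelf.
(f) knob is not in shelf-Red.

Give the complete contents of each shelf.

From (a): flask ∈ shelf-Z.
From (f): knob ∉ shelf-Red.
(e): magnet matches flask: magnet ∉ shelf-Red.
(e): magnet matches flask: magnet ∈ shelf-Z.
Only one shelf left: knob ∈ shelf-Z.
(b): yoke ∉ shelf-Z.
(c): nozzle ∉ shelf-Z.
(d): disc ∉ shelf-Z.
Only one shelf left: yoke ∈ shelf-Red.
Only one shelf left: disc ∈ shelf-Red.
Only one shelf left: nozzle ∈ shelf-Red.

shelf-Red = {disc, nozzle, yoke}; shelf-Z = {flask, knob, magnet}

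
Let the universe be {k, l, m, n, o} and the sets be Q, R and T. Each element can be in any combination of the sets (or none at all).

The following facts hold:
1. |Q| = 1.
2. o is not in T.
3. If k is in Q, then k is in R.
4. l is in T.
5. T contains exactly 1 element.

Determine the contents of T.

From (2): o ∉ T.
From (4): l ∈ T.
(5): T already has 1, so the rest are out.

T = {l}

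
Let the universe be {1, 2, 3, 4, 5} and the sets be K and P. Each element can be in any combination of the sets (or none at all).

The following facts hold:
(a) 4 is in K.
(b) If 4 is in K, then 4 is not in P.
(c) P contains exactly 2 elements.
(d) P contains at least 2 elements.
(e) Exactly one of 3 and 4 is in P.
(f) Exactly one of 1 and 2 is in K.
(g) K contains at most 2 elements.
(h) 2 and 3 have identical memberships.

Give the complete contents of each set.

K = {1, 4}; P = {2, 3}

From (a): 4 ∈ K.
(b): 4 ∉ P.
(e) (exactly one): 3 ∈ P.
(h): 2 matches 3: 2 ∈ P.
(c): P already has 2, so the rest are out.
Suppose 1 ∉ K: no assignment then satisfies all the clues, so 1 ∈ K.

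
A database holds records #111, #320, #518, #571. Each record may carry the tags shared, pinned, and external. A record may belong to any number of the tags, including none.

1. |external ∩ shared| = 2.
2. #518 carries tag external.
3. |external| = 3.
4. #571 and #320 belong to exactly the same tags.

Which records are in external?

external = {#320, #518, #571}

From (2): #518 ∈ external.
Suppose #111 ∈ external: no assignment then satisfies all the clues, so #111 ∉ external.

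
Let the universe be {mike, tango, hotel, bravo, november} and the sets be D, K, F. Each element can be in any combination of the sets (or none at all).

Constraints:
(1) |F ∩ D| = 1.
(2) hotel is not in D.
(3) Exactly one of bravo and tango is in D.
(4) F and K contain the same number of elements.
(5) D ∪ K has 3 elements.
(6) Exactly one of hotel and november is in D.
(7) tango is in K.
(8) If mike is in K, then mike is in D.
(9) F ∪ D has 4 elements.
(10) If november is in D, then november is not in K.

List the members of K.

From (2): hotel ∉ D.
From (7): tango ∈ K.
(6) (exactly one): november ∈ D.
(10): november ∉ K.
Suppose mike ∉ K: no assignment then satisfies all the clues, so mike ∈ K.

K = {mike, tango}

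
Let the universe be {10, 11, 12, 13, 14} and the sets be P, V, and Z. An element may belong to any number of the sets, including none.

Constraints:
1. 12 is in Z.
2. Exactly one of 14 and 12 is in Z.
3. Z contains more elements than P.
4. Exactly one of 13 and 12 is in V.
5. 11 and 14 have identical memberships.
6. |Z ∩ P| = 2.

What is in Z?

From (1): 12 ∈ Z.
(2) (exactly one): 14 ∉ Z.
(5): 11 matches 14: 11 ∉ Z.
Suppose 10 ∉ Z: no assignment then satisfies all the clues, so 10 ∈ Z.

Z = {10, 12, 13}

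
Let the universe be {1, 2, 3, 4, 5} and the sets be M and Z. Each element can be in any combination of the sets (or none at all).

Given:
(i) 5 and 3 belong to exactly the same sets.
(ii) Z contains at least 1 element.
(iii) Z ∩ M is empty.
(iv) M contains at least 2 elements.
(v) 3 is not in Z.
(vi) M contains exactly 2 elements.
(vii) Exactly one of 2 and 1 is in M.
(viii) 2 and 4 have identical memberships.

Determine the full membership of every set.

From (v): 3 ∉ Z.
(i): 5 matches 3: 5 ∉ Z.
Suppose 1 ∈ M: no assignment then satisfies all the clues, so 1 ∉ M.

M = {2, 4}; Z = {1}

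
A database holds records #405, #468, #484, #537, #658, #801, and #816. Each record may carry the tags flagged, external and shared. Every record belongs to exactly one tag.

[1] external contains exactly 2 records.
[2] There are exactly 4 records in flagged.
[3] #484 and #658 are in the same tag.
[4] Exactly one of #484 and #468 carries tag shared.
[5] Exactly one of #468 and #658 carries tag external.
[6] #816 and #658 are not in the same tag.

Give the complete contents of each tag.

flagged = {#405, #537, #801, #816}; external = {#484, #658}; shared = {#468}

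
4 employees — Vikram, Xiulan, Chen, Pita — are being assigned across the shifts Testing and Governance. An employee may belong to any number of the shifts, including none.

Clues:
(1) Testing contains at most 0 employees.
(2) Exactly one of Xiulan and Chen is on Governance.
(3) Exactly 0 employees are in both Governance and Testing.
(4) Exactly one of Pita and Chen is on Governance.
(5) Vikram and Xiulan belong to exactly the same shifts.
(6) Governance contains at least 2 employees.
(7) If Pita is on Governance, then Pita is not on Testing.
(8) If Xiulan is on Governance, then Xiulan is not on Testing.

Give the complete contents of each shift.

Testing = {}; Governance = {Pita, Vikram, Xiulan}

(1): Testing already has 0, so the rest are out.
Suppose Vikram ∉ Governance: no assignment then satisfies all the clues, so Vikram ∈ Governance.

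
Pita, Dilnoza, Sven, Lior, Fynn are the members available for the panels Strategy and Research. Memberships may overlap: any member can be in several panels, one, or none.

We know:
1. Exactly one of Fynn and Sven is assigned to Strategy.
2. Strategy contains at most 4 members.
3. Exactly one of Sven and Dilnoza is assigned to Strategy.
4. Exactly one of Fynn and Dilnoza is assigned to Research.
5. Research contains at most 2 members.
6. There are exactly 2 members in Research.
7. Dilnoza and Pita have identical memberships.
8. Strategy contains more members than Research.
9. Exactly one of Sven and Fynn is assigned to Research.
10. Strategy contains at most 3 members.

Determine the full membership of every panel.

Strategy = {Dilnoza, Fynn, Pita}; Research = {Fynn, Lior}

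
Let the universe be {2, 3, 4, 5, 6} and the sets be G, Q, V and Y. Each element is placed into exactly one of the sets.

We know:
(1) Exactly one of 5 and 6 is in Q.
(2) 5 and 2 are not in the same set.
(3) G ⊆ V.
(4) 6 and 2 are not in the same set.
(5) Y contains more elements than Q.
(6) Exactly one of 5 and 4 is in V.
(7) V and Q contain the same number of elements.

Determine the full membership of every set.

G = {}; Q = {6}; V = {5}; Y = {2, 3, 4}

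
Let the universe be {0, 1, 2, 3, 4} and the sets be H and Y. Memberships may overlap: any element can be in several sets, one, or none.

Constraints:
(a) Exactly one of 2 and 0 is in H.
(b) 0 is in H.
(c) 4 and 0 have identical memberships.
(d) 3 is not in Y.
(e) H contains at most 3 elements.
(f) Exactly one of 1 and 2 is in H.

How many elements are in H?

3

From (b): 0 ∈ H.
From (d): 3 ∉ Y.
(a) (exactly one): 2 ∉ H.
(c): 4 matches 0: 4 ∈ H.
(f) (exactly one): 1 ∈ H.
(e): H already has 3, so the rest are out.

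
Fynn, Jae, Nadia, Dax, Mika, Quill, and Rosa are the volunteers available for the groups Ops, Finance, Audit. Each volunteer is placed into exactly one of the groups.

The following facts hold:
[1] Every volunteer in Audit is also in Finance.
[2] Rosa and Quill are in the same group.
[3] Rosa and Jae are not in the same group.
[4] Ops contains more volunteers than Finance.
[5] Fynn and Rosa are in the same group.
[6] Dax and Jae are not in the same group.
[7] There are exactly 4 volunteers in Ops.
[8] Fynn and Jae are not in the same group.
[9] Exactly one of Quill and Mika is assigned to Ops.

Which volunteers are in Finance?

Finance = {Jae, Mika, Nadia}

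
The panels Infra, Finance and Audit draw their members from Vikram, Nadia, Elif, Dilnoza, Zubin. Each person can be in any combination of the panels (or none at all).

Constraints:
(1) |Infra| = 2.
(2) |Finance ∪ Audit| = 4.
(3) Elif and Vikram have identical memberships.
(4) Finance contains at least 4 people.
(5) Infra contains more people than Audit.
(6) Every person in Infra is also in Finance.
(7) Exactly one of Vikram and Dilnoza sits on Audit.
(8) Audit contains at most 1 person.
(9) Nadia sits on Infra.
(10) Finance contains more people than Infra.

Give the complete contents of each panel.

Infra = {Dilnoza, Nadia}; Finance = {Dilnoza, Elif, Nadia, Vikram}; Audit = {Dilnoza}

From (9): Nadia ∈ Infra.
(6) with Nadia ∈ Infra: Nadia ∈ Finance.
Suppose Vikram ∈ Infra: no assignment then satisfies all the clues, so Vikram ∉ Infra.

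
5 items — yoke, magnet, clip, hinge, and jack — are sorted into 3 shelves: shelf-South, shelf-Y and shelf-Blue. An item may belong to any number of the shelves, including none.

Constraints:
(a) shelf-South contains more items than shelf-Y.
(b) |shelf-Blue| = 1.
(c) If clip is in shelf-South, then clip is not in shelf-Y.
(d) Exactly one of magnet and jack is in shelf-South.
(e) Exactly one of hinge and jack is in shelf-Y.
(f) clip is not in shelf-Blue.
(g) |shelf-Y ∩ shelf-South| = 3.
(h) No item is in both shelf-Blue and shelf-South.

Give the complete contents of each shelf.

shelf-South = {clip, hinge, magnet, yoke}; shelf-Y = {hinge, magnet, yoke}; shelf-Blue = {jack}

From (f): clip ∉ shelf-Blue.
Suppose yoke ∉ shelf-South: no assignment then satisfies all the clues, so yoke ∈ shelf-South.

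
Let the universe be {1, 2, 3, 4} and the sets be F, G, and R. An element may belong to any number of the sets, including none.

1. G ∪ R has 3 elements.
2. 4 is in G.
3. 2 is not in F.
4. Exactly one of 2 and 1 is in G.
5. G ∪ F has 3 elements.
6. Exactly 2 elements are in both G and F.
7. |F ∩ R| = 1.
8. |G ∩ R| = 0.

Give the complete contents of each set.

From (2): 4 ∈ G.
From (3): 2 ∉ F.
Suppose 1 ∉ F: no assignment then satisfies all the clues, so 1 ∈ F.

F = {1, 3, 4}; G = {1, 4}; R = {3}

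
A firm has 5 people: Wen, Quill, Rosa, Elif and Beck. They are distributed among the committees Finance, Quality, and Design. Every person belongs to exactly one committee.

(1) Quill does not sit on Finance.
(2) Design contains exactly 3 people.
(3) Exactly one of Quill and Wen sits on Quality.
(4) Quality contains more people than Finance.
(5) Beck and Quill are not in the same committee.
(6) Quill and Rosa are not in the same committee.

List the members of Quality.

Quality = {Elif, Quill}

From (1): Quill ∉ Finance.
Suppose Wen ∈ Quality: no assignment then satisfies all the clues, so Wen ∉ Quality.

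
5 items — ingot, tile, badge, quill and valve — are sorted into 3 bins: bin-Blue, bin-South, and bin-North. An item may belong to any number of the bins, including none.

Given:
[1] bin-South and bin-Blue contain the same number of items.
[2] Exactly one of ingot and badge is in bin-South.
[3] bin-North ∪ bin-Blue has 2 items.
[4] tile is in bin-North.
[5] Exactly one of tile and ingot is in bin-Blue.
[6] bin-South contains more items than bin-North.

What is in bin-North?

bin-North = {tile}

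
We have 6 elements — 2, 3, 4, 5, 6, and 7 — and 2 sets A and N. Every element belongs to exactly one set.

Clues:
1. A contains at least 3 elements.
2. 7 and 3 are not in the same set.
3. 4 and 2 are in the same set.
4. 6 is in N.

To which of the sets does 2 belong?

From (4): 6 ∈ N.
Suppose 2 ∉ A: no assignment then satisfies all the clues, so 2 ∈ A.

2: A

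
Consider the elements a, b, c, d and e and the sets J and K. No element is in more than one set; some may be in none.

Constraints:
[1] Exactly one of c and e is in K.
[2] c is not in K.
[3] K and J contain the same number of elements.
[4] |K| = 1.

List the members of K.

From (2): c ∉ K.
(1) (exactly one): e ∈ K.
(4): K already has 1, so the rest are out.

K = {e}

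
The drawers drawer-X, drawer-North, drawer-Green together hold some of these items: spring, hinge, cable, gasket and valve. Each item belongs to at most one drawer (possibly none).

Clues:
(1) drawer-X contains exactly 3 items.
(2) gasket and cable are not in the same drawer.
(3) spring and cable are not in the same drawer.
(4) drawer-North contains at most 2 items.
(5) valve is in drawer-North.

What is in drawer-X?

drawer-X = {gasket, hinge, spring}

From (5): valve ∈ drawer-North.
Suppose spring ∉ drawer-X: no assignment then satisfies all the clues, so spring ∈ drawer-X.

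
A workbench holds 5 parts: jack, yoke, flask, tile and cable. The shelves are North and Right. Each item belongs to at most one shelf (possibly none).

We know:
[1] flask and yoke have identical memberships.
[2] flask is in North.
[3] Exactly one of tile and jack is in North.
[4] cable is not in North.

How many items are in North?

3

From (2): flask ∈ North.
From (4): cable ∉ North.
(1): yoke matches flask: yoke ∈ North.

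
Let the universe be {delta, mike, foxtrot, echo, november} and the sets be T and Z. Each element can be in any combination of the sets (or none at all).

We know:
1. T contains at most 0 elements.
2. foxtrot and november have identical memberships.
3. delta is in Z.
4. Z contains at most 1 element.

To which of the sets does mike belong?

From (3): delta ∈ Z.
(1): T already has 0, so the rest are out.
(4): Z already has 1, so the rest are out.

mike: none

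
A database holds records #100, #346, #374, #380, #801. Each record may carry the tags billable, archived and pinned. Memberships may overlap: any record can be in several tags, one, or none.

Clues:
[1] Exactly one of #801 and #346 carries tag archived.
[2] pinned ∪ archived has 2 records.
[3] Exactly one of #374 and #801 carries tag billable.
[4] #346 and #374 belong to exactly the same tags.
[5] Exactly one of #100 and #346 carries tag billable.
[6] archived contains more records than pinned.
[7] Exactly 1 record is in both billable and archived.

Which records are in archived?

archived = {#380, #801}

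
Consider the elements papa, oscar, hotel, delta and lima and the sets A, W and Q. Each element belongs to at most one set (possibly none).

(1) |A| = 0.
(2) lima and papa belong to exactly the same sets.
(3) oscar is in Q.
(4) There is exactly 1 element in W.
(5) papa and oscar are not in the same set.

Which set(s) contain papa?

papa: none

From (3): oscar ∈ Q.
(1): A already has 0, so the rest are out.
(5): papa ∉ Q.
(2): lima matches papa: lima ∉ Q.
Suppose papa ∈ W: no assignment then satisfies all the clues, so papa ∉ W.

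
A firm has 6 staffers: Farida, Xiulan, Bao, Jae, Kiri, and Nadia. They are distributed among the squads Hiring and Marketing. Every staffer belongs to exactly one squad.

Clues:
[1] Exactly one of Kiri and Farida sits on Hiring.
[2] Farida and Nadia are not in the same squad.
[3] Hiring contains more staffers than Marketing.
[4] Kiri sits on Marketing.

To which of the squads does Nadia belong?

Nadia: Marketing

From (4): Kiri ∈ Marketing.
(1) (exactly one): Farida ∈ Hiring.
(2): Nadia ∉ Hiring.
Only one squad left: Nadia ∈ Marketing.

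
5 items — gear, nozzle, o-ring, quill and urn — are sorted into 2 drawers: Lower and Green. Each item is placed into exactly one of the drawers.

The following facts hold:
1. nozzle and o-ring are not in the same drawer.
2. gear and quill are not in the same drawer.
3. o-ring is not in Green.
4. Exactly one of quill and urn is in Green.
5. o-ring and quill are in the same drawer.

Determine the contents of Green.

Green = {gear, nozzle, urn}

From (3): o-ring ∉ Green.
(5): quill matches o-ring: quill ∉ Green.
Only one drawer left: o-ring ∈ Lower.
Only one drawer left: quill ∈ Lower.
(1): nozzle ∉ Lower.
(2): gear ∉ Lower.
(4) (exactly one): urn ∈ Green.
Only one drawer left: gear ∈ Green.
Only one drawer left: nozzle ∈ Green.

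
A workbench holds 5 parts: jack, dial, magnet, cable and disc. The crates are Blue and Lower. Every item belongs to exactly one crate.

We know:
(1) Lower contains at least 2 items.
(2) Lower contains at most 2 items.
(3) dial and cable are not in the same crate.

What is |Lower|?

2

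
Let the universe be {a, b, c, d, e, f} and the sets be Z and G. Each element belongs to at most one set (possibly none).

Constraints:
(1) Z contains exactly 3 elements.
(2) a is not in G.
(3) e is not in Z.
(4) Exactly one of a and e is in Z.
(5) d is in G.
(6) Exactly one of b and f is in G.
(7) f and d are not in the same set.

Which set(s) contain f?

f: Z

From (2): a ∉ G.
From (3): e ∉ Z.
From (5): d ∈ G.
(4) (exactly one): a ∈ Z.
(7): f ∉ G.
(6) (exactly one): b ∈ G.
(1): only 3 candidates remain for Z, so all are in.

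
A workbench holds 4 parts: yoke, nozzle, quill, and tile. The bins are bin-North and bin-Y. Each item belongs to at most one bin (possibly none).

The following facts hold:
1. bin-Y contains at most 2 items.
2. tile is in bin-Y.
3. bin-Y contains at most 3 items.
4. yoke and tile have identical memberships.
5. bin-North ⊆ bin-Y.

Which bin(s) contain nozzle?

nozzle: none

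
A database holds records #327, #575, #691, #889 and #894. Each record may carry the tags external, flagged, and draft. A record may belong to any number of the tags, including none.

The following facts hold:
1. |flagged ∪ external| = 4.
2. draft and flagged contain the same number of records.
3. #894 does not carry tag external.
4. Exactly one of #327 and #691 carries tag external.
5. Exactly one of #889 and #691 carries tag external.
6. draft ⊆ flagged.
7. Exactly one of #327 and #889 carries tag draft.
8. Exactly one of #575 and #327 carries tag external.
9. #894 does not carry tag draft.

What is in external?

external = {#327, #889}

From (3): #894 ∉ external.
From (9): #894 ∉ draft.
Suppose #327 ∉ external: no assignment then satisfies all the clues, so #327 ∈ external.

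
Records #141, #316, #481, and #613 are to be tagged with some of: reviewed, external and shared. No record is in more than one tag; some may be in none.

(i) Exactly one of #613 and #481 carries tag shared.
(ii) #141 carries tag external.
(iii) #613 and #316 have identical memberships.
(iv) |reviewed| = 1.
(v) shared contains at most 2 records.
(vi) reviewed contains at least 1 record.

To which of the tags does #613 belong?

#613: shared

From (ii): #141 ∈ external.
Suppose #613 ∈ reviewed: no assignment then satisfies all the clues, so #613 ∉ reviewed.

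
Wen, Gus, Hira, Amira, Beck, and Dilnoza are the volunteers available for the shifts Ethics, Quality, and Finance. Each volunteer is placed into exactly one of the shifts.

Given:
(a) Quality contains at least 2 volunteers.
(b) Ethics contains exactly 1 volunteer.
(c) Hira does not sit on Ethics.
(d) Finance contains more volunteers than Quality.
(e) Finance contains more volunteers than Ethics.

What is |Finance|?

3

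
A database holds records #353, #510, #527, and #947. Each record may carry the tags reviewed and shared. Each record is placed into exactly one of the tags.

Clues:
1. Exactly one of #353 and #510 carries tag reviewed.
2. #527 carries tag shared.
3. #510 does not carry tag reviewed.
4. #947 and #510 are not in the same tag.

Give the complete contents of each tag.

From (2): #527 ∈ shared.
From (3): #510 ∉ reviewed.
(1) (exactly one): #353 ∈ reviewed.
Only one tag left: #510 ∈ shared.
(4): #947 ∉ shared.
Only one tag left: #947 ∈ reviewed.

reviewed = {#353, #947}; shared = {#510, #527}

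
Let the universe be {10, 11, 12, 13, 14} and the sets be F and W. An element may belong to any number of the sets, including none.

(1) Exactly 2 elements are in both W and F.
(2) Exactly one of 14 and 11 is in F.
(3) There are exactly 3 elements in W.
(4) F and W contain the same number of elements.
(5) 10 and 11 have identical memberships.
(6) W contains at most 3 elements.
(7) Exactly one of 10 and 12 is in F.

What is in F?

F = {10, 11, 13}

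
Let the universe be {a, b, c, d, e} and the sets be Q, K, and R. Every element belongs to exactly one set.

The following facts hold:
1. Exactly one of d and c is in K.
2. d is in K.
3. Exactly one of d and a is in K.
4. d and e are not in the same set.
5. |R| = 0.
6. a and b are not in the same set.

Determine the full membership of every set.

Q = {a, c, e}; K = {b, d}; R = {}

From (2): d ∈ K.
(1) (exactly one): c ∉ K.
(3) (exactly one): a ∉ K.
(4): e ∉ K.
(5): R already has 0, so the rest are out.
Only one set left: a ∈ Q.
Only one set left: c ∈ Q.
Only one set left: e ∈ Q.
(6): b ∉ Q.
Only one set left: b ∈ K.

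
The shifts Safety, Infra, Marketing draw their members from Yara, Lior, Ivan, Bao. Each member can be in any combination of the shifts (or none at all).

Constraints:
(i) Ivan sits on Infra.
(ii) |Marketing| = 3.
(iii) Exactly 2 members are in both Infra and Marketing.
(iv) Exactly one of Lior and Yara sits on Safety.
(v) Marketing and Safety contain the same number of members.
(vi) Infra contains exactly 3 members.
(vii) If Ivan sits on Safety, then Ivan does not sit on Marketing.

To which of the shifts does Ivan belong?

Ivan: Infra, Safety

From (i): Ivan ∈ Infra.
Suppose Ivan ∉ Safety: no assignment then satisfies all the clues, so Ivan ∈ Safety.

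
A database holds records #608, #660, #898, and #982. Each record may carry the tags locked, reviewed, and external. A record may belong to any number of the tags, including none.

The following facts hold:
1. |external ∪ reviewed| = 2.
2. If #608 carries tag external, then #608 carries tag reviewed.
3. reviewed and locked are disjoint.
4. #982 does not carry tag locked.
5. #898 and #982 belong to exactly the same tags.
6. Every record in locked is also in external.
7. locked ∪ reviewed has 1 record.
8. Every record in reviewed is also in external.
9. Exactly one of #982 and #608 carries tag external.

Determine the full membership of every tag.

locked = {}; reviewed = {#608}; external = {#608, #660}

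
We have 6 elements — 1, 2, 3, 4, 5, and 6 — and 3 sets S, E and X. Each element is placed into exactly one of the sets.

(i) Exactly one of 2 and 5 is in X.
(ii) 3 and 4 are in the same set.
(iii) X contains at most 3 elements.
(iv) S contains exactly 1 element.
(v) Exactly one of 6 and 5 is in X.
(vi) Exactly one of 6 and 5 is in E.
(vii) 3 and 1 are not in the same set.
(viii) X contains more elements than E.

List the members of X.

X = {3, 4, 5}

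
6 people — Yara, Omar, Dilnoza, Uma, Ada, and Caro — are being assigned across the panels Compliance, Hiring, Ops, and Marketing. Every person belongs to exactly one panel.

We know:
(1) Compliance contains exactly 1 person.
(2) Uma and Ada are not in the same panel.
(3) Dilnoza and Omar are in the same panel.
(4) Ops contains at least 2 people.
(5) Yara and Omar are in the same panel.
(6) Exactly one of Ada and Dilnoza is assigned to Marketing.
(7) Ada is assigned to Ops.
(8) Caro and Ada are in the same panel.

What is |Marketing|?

3

From (7): Ada ∈ Ops.
(2): Uma ∉ Ops.
(6) (exactly one): Dilnoza ∈ Marketing.
(8): Caro matches Ada: Caro ∉ Compliance.
(8): Caro matches Ada: Caro ∉ Hiring.
(8): Caro matches Ada: Caro ∈ Ops.
(3): Omar matches Dilnoza: Omar ∉ Compliance.
(3): Omar matches Dilnoza: Omar ∉ Hiring.
(3): Omar matches Dilnoza: Omar ∉ Ops.
(3): Omar matches Dilnoza: Omar ∈ Marketing.
(5): Yara matches Omar: Yara ∉ Compliance.
(1): only 1 candidates remain for Compliance, so all are in.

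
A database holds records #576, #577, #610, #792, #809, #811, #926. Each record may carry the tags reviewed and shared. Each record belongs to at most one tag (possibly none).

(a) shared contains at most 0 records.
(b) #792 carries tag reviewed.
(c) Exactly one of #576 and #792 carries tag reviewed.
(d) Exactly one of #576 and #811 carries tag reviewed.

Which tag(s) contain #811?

#811: reviewed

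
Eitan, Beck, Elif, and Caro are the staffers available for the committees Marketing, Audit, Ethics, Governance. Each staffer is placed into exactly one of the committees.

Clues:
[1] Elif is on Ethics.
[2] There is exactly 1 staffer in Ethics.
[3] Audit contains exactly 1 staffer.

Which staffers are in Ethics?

From (1): Elif ∈ Ethics.
(2): Ethics already has 1, so the rest are out.

Ethics = {Elif}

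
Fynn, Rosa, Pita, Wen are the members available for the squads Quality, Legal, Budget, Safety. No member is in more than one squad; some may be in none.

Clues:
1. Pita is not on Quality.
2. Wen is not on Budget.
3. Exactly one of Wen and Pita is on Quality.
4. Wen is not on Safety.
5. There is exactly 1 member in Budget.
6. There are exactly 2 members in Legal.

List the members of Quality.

Quality = {Wen}

From (1): Pita ∉ Quality.
From (2): Wen ∉ Budget.
From (4): Wen ∉ Safety.
(3) (exactly one): Wen ∈ Quality.
Suppose Fynn ∈ Quality: no assignment then satisfies all the clues, so Fynn ∉ Quality.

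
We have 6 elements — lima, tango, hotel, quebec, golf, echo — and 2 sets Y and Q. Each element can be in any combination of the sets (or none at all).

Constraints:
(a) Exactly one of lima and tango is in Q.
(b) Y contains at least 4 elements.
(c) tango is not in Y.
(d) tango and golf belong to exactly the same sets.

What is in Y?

From (c): tango ∉ Y.
(d): golf matches tango: golf ∉ Y.
(b): only 4 candidates remain for Y, so all are in.

Y = {echo, hotel, lima, quebec}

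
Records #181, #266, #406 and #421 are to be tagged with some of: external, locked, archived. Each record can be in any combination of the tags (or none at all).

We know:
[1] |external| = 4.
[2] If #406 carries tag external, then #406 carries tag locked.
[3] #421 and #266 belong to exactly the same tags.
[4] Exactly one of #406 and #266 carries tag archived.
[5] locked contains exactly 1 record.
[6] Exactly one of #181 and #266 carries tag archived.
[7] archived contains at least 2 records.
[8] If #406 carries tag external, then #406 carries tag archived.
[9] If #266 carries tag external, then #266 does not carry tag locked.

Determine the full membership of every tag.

(1): only 4 candidates remain for external, so all are in.
(2): #406 ∈ locked.
(5): locked already has 1, so the rest are out.
(8): #406 ∈ archived.
(4) (exactly one): #266 ∉ archived.
(6) (exactly one): #181 ∈ archived.
(3): #421 matches #266: #421 ∉ archived.

external = {#181, #266, #406, #421}; locked = {#406}; archived = {#181, #406}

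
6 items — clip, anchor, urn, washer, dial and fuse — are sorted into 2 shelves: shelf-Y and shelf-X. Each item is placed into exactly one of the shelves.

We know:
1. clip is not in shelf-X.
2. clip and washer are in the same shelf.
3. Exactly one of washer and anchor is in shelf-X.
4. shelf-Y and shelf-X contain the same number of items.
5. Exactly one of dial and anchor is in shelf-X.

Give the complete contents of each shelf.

shelf-Y = {clip, dial, washer}; shelf-X = {anchor, fuse, urn}

From (1): clip ∉ shelf-X.
(2): washer matches clip: washer ∉ shelf-X.
(3) (exactly one): anchor ∈ shelf-X.
(5) (exactly one): dial ∉ shelf-X.
Only one shelf left: clip ∈ shelf-Y.
Only one shelf left: washer ∈ shelf-Y.
Only one shelf left: dial ∈ shelf-Y.
Suppose urn ∈ shelf-Y: no assignment then satisfies all the clues, so urn ∉ shelf-Y.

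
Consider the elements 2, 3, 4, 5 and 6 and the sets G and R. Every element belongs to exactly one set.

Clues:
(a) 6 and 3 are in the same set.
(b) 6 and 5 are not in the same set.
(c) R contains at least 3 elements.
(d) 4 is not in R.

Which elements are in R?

R = {2, 3, 6}

From (d): 4 ∉ R.
Only one set left: 4 ∈ G.
Suppose 2 ∉ R: no assignment then satisfies all the clues, so 2 ∈ R.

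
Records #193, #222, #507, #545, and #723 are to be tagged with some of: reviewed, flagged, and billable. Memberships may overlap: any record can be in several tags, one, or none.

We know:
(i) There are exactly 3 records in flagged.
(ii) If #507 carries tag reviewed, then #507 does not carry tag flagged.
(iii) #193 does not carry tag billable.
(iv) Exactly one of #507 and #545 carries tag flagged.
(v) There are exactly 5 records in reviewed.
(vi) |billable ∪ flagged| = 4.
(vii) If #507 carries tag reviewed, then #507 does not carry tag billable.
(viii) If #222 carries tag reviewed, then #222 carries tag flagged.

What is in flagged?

From (iii): #193 ∉ billable.
(v): only 5 candidates remain for reviewed, so all are in.
(vii): #507 ∉ billable.
(viii): #222 ∈ flagged.
(ii): #507 ∉ flagged.
(iv) (exactly one): #545 ∈ flagged.
Suppose #193 ∉ flagged: no assignment then satisfies all the clues, so #193 ∈ flagged.

flagged = {#193, #222, #545}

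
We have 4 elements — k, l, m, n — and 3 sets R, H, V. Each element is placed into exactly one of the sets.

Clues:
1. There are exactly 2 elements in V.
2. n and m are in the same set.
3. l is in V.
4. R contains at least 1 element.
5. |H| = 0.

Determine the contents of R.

R = {m, n}

From (3): l ∈ V.
(5): H already has 0, so the rest are out.
Suppose k ∈ R: no assignment then satisfies all the clues, so k ∉ R.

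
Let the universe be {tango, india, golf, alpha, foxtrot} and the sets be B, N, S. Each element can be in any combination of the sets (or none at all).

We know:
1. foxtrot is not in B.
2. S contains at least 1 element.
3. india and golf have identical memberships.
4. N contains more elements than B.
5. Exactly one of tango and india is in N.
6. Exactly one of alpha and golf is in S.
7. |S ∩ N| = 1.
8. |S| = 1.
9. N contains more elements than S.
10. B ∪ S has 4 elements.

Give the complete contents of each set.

B = {golf, india, tango}; N = {alpha, foxtrot, golf, india}; S = {alpha}

From (1): foxtrot ∉ B.
Suppose tango ∉ B: no assignment then satisfies all the clues, so tango ∈ B.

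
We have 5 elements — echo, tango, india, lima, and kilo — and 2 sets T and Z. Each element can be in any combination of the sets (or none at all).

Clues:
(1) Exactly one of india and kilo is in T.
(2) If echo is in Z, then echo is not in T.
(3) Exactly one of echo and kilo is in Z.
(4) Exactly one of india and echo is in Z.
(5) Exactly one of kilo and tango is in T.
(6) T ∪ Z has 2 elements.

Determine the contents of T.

T = {kilo}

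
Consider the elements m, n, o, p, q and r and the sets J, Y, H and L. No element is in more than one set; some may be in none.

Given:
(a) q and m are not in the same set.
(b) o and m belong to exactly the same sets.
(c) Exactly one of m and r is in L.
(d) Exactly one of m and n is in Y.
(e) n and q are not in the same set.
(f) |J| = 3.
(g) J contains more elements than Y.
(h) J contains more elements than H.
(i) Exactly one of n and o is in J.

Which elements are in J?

J = {m, o, p}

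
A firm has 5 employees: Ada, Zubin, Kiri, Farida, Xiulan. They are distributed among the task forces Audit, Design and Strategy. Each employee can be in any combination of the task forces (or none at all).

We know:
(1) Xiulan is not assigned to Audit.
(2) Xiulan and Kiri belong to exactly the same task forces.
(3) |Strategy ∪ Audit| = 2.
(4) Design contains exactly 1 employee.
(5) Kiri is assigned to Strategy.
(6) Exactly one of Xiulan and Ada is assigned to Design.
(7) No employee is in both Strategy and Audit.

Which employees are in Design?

Design = {Ada}

From (1): Xiulan ∉ Audit.
From (5): Kiri ∈ Strategy.
(2): Kiri matches Xiulan: Kiri ∉ Audit.
(2): Xiulan matches Kiri: Xiulan ∈ Strategy.
Suppose Ada ∉ Design: no assignment then satisfies all the clues, so Ada ∈ Design.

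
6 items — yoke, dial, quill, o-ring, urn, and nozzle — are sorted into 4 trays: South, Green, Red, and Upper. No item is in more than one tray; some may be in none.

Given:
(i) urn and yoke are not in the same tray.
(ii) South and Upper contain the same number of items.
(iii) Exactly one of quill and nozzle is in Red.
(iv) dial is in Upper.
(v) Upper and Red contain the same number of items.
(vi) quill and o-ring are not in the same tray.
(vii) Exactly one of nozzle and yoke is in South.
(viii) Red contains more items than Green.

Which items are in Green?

Green = {}

From (iv): dial ∈ Upper.
Suppose yoke ∈ Green: no assignment then satisfies all the clues, so yoke ∉ Green.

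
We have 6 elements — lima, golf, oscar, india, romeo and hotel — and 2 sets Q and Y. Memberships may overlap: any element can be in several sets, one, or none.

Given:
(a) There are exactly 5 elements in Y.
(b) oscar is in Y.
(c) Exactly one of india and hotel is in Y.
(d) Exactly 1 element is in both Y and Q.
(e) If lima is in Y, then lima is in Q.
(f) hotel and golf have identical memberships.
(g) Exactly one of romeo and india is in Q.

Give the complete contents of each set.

Q = {india, lima}; Y = {golf, hotel, lima, oscar, romeo}

From (b): oscar ∈ Y.
Suppose lima ∉ Q: no assignment then satisfies all the clues, so lima ∈ Q.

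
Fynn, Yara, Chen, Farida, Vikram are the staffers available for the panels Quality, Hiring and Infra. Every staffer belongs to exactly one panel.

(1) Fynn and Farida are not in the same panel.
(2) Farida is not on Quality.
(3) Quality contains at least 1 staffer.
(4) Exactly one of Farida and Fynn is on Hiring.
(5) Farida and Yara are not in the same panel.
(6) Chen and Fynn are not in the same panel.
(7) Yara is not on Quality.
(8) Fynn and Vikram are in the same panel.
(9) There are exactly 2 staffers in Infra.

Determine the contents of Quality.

Quality = {Fynn, Vikram}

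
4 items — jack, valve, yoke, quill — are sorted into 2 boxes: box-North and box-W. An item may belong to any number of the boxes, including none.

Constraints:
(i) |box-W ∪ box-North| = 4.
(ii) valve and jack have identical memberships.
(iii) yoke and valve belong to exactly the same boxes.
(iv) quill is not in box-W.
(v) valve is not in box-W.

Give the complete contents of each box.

box-North = {jack, quill, valve, yoke}; box-W = {}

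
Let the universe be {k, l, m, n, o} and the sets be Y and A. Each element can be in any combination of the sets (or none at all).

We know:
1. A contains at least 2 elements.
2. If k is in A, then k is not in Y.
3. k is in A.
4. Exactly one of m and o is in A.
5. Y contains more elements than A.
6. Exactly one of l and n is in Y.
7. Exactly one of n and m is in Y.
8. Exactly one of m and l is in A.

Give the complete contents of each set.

Y = {l, m, o}; A = {k, m}

From (3): k ∈ A.
(2): k ∉ Y.
Suppose l ∉ Y: no assignment then satisfies all the clues, so l ∈ Y.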